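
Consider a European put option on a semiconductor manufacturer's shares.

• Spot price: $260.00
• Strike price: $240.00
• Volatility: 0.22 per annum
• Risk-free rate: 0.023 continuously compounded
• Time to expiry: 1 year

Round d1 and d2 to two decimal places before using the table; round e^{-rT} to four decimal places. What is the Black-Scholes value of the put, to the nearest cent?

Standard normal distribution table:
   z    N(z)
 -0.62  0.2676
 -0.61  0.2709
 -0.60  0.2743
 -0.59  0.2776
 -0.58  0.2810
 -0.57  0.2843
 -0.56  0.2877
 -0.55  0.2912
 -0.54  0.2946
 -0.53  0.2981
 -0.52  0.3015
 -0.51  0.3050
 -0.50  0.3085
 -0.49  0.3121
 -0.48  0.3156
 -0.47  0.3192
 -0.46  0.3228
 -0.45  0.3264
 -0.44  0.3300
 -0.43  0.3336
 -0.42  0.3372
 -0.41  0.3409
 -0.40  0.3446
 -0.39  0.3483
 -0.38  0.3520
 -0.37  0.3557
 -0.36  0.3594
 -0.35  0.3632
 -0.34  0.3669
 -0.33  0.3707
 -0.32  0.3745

$11.24

T = 1;  σ√T = 0.2200
d₁ = [ln(260/240) + (0.023 + ½·0.22²)·1] / (σ√T) = (0.0800 + 0.0472) / 0.2200 = 0.5784 ⇒ 0.58
d₂ = 0.5784 − 0.2200 = 0.3584 ⇒ 0.36
e^(−rT) = e^(−0.023·1) = 0.9773
P = 240·0.9773·N(-0.36) − 260·N(-0.58) = 240·0.9773·0.3594 − 260·0.2810 = 84.2980 − 73.0600 = 11.2380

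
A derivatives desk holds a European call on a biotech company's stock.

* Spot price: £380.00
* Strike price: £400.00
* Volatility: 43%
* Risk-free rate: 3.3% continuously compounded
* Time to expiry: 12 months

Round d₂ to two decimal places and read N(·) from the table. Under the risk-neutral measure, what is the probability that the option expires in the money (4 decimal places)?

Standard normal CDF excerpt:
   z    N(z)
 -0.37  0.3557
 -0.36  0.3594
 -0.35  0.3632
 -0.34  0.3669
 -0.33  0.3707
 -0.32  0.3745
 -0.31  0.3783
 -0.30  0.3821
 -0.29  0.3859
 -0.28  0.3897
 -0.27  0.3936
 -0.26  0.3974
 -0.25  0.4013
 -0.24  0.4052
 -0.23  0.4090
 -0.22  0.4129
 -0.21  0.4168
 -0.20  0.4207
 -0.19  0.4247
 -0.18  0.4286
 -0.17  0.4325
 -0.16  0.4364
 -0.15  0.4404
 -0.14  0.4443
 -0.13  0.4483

σ√T = 0.43·√1 = 0.4300
d₁ = [ln(380/400) + (0.033 + 0.43²/2)·1] / 0.4300 = [-0.0513 + 0.1255] / 0.4300 = 0.1725 → 0.17
d₂ = d₁ − σ√T = 0.1725 − 0.4300 = -0.2575 → -0.26
Pr(exercise) under Q = N(d₂) = 0.3974

0.3974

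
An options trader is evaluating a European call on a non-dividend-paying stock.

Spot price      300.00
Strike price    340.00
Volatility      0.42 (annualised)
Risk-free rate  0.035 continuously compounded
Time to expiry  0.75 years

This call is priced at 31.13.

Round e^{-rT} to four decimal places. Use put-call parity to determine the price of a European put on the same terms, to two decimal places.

exp(−rT) = exp(−0.035·0.75) = 0.9741
Put-call parity: C − P = S − K·e^(−rT) = 300 − 340·0.9741 = 300 − 331.1940 = -31.1940
P = C − (C − P) = 31.13 − (-31.1940) = 62.3240

62.32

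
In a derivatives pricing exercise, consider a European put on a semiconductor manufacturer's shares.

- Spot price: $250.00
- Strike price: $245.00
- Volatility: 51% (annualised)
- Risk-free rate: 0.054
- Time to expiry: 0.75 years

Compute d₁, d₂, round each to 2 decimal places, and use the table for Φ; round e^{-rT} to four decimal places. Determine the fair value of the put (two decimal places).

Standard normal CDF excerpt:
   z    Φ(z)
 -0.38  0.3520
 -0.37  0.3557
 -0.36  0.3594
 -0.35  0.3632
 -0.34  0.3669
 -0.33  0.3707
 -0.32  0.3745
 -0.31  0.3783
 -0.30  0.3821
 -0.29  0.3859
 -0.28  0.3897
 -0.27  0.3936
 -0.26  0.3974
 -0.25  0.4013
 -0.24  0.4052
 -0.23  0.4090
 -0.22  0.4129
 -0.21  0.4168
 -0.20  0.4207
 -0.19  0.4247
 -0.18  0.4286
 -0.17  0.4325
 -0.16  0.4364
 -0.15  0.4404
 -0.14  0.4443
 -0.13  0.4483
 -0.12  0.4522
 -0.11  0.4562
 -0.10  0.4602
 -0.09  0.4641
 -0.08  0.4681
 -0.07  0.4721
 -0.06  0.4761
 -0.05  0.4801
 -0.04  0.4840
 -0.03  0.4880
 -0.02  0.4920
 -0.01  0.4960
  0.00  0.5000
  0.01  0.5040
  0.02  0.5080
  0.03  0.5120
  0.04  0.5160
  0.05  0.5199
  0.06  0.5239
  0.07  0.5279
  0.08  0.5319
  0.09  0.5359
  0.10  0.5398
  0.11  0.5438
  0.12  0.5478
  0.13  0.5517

$35.29

σ√T = 0.51 × 0.8660 = 0.4417
d₁ = [ln(250/245) + (0.054 + ½·0.51²)·0.75] / (σ√T) = (0.0202 + 0.1380) / 0.4417 = 0.3583 → 0.36
d₂ = 0.3583 − 0.4417 = -0.0834 → -0.08
e^(−rT) = e^(−0.054·0.75) = 0.9603
N(−d₂) = N(0.08) = 0.5319;  N(−d₁) = N(-0.36) = 0.3594
P = 245·0.9603·0.5319 − 250·0.3594 = 125.1420 − 89.8500 = 35.2920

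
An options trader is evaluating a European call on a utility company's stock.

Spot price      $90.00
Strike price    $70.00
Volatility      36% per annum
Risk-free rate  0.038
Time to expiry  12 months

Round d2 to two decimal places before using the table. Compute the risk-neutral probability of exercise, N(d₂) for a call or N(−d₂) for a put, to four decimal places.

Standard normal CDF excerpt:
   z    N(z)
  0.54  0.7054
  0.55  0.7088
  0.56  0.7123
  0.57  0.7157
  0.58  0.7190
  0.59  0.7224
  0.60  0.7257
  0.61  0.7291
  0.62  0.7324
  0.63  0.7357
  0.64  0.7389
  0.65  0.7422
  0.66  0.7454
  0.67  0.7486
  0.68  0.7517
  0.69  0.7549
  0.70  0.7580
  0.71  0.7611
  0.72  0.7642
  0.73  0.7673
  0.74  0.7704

σ√T = 0.36·√1 = 0.3600
d₁ = [ln(90/70) + (0.038 + 0.36²/2)·1] / 0.3600 = [0.2513 + 0.1028] / 0.3600 = 0.9837 ≈ 0.98
d₂ = d₁ − σ√T = 0.9837 − 0.3600 = 0.6237 ≈ 0.62
Risk-neutral Pr[S_T > K] = N(d₂) = N(0.62) = 0.7324

0.7324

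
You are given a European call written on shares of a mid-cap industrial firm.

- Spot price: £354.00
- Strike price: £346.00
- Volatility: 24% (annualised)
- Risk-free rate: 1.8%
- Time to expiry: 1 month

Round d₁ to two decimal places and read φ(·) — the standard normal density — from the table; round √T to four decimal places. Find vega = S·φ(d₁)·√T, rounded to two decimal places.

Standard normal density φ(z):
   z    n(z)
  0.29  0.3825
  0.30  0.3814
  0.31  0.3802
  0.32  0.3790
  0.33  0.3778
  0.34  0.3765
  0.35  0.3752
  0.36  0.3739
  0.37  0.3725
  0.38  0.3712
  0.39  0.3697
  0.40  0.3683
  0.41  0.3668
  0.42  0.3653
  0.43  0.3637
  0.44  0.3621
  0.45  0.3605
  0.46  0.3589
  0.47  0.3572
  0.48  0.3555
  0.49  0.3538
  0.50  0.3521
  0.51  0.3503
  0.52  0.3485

37.78

σ√T = 0.24 × 0.2887 = 0.0693
d₁ = [ln(354/346) + (0.018 + ½·0.24²)·0.08333] / (σ√T) = (0.0229 + 0.0039) / 0.0693 = 0.3862 → 0.39
√T = √0.08333 = 0.2887
φ(d₁) = φ(0.39) = 0.3697
vega = S·φ(d₁)·√T = 354·0.3697·0.2887 = 37.7833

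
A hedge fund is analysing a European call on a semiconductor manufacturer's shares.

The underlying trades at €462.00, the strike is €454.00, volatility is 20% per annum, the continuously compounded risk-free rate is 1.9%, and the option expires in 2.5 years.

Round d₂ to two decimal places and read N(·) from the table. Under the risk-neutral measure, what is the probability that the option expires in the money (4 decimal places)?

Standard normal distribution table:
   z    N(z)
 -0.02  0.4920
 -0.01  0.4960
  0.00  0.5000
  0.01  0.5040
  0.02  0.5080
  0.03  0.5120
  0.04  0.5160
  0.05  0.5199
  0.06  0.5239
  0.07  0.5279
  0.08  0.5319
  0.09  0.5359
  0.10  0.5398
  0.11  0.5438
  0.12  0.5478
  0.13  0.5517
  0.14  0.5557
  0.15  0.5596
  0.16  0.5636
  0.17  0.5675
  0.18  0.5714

T = 2.5;  σ√T = 0.3162
d₁ = [ln(462/454) + (0.019 + 0.2²/2)·2.5] / 0.3162 = [0.0175 + 0.0975] / 0.3162 = 0.3636 → 0.36
d₂ = d₁ − σ√T = 0.3636 − 0.3162 = 0.0473 → 0.05
Pr(exercise) under Q = N(d₂) = 0.5199

0.5199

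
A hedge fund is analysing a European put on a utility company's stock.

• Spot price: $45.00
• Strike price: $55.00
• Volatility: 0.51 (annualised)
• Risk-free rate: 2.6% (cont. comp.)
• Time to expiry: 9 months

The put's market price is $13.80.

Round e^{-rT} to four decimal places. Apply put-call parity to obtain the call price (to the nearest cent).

$4.86

e^(−rT) = e^(−0.026·0.75) = 0.9807
Put-call parity: C − P = S − K·e^(−rT) = 45 − 55·0.9807 = 45 − 53.9385 = -8.9385
C = P + (C − P) = 13.80 + (-8.9385) = 4.8615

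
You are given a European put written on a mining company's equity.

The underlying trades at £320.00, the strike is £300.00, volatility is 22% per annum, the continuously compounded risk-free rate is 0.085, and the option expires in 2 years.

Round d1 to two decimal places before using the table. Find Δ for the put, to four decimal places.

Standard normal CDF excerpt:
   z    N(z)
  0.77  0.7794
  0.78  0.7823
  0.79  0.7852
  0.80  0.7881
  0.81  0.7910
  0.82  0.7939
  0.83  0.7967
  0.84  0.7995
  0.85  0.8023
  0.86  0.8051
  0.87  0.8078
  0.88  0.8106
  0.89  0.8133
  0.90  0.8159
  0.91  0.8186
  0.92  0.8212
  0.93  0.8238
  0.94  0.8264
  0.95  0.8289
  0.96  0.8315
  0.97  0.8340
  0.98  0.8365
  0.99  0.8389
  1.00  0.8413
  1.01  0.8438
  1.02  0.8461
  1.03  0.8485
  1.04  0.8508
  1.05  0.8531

σ√T = 0.22 × 1.4142 = 0.3111
d₁ = [ln(320/300) + (0.085 + ½·0.22²)·2] / (σ√T) = (0.0645 + 0.2184) / 0.3111 = 0.9094 ⇒ 0.91
N(d₁) = N(0.91) = 0.8186
Δ_put = N(d₁) − 1 = 0.8186 − 1 = -0.1814

-0.1814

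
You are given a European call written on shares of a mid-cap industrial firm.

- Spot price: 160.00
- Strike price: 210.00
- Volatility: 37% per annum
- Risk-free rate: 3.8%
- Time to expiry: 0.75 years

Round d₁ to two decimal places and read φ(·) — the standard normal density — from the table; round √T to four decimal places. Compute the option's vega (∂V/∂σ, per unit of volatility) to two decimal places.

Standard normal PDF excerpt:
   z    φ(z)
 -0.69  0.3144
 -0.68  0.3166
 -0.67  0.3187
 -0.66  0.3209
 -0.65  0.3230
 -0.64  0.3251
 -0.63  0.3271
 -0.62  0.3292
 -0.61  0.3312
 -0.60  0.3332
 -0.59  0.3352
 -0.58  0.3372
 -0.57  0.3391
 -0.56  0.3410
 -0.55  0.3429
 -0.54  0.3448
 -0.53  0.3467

46.17

σ√T = 0.37·√0.75 = 0.3204
d₁ = [ln(160/210) + (0.038 + 0.37²/2)·0.75] / 0.3204 = [-0.2719 + 0.0798] / 0.3204 = -0.5995 ⇒ -0.60
√T = √0.75 = 0.8660
φ(d₁) = φ(-0.60) = 0.3332
vega = S·φ(d₁)·√T = 160·0.3332·0.8660 = 46.1682
(The put has the same vega.)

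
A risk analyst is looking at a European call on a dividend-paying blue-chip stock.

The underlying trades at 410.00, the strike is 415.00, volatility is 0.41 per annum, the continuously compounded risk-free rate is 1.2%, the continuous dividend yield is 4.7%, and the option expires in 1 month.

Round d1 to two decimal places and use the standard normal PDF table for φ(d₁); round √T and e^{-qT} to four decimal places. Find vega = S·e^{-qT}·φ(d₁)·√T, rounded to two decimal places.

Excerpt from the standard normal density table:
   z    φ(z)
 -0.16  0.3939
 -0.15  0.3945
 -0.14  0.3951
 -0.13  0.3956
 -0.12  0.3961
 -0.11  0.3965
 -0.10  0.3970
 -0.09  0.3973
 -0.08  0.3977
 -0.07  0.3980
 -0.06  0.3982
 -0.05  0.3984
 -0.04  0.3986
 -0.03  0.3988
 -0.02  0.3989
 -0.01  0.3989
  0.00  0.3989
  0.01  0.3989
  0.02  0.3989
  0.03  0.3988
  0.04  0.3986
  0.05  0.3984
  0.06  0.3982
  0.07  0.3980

46.93

σ√T = 0.41·√0.08333 = 0.1184
ln(S/K) + (r − q + σ²/2)T = ln(410/415) + (0.012 − 0.047 + 0.41²/2)·0.08333 = -0.0121 + 0.0041 = -0.0080
d₁ = -0.0080 / 0.1184 = -0.0679 ≈ -0.07
√T = √0.08333 = 0.2887
φ(d₁) = φ(-0.07) = 0.3980
e^(−qT) = e^(−0.047·0.08333) = 0.9961
vega = S·e^(−qT)·φ(d₁)·√T = 410·0.9961·0.3980·0.2887 = 46.9263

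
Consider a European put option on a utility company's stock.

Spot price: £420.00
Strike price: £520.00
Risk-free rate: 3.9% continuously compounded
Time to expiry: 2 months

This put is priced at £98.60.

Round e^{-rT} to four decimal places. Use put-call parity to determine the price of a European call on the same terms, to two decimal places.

£1.98

exp(−rT) = exp(−0.039·0.1667) = 0.9935
Put-call parity: C − P = S − K·e^(−rT) = 420 − 520·0.9935 = 420 − 516.6200 = -96.6200
C = P + (C − P) = 98.60 + (-96.6200) = 1.9800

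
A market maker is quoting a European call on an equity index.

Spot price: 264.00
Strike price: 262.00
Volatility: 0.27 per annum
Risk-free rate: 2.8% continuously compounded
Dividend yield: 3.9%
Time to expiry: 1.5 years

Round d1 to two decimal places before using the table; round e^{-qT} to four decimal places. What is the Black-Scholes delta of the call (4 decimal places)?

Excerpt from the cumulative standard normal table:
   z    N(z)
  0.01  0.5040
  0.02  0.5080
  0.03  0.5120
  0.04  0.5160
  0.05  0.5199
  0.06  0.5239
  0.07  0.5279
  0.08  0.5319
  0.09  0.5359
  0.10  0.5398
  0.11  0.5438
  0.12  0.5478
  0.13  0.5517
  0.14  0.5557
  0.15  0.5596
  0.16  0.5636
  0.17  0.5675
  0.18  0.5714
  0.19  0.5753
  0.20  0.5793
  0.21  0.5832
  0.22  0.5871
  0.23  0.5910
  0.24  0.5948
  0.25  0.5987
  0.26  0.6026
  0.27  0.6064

0.5241

T = 1.5;  σ√T = 0.3307
d₁ = [ln(264/262) + (0.028 − 0.039 + 0.27²/2)·1.5] / 0.3307 = [0.0076 + 0.0382] / 0.3307 = 0.1384 ≈ 0.14
N(d₁) = N(0.14) = 0.5557
Δ_call = exp(−qT)·N(d₁) = 0.9432·0.5557 = 0.5241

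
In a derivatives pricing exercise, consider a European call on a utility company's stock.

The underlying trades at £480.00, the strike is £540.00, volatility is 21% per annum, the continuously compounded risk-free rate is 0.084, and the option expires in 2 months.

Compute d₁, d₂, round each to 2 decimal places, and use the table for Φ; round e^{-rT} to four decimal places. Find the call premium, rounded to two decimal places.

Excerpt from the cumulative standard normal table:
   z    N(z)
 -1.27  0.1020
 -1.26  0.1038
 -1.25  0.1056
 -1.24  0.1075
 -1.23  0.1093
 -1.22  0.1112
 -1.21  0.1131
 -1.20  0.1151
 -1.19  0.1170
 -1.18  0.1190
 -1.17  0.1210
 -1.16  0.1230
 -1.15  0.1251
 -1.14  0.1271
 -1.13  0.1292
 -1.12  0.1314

σ√T = 0.21·√0.1667 = 0.0857
d₁ = [ln(480/540) + (0.084 + ½·0.21²)·0.1667] / (σ√T) = (-0.1178 + 0.0177) / 0.0857 = -1.1677 ≈ -1.17
d₂ = -1.1677 − 0.0857 = -1.2534 ≈ -1.25
exp(−rT) = exp(−0.084·0.1667) = 0.9861
N(d₁) = N(-1.17) = 0.1210;  N(d₂) = N(-1.25) = 0.1056
C = 480·0.1210 − 540·0.9861·0.1056 = 58.0800 − 56.2314 = 1.8486

£1.85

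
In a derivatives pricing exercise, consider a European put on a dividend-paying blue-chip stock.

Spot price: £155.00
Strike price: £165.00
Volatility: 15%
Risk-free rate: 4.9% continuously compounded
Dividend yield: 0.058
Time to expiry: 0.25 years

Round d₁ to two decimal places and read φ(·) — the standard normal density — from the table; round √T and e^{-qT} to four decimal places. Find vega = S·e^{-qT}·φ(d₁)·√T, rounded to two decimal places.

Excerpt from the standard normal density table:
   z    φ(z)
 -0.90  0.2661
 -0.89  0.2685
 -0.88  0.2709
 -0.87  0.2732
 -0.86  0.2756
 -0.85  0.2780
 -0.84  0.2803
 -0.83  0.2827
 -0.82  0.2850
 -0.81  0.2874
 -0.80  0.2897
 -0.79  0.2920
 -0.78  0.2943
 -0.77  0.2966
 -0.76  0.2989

σ√T = 0.15 × 0.5000 = 0.0750
d₁ = [ln(155/165) + (0.049 − 0.058 + 0.15²/2)·0.25] / 0.0750 = [-0.0625 + 0.0006] / 0.0750 = -0.8261 which rounds to -0.83
√T = √0.25 = 0.5000
φ(d₁) = φ(-0.83) = 0.2827
exp(−qT) = exp(−0.058·0.25) = 0.9856
vega = S·exp(−qT)·φ(d₁)·√T = 155·0.9856·0.2827·0.5000 = 21.5938

21.59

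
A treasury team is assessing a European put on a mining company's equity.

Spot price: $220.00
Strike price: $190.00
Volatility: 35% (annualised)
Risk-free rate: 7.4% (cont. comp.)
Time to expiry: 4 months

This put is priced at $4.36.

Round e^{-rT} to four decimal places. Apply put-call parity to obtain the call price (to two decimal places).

$39.00

exp(−rT) = exp(−0.074·0.3333) = 0.9756
Put-call parity: C − P = S − K·e^(−rT) = 220 − 190·0.9756 = 220 − 185.3640 = 34.6360
C = P + (C − P) = 4.36 + (34.6360) = 38.9960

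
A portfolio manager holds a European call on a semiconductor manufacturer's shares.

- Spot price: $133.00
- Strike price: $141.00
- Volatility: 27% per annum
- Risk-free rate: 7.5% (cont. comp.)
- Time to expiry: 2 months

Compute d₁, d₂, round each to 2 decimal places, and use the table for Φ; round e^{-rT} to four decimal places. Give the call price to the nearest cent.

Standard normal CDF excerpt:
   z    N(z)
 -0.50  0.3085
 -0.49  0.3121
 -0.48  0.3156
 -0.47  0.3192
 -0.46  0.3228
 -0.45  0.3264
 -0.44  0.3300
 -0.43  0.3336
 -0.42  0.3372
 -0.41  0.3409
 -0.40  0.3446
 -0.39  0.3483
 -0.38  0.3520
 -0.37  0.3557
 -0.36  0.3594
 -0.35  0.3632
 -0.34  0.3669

σ√T = 0.27·√0.1667 = 0.1102
d₁ = [ln(133/141) + (0.075 + ½·0.27²)·0.1667] / (σ√T) = (-0.0584 + 0.0186) / 0.1102 = -0.3614 which rounds to -0.36
d₂ = -0.3614 − 0.1102 = -0.4716 which rounds to -0.47
exp(−rT) = exp(−0.075·0.1667) = 0.9876
C = 133·N(-0.36) − 141·0.9876·N(-0.47) = 133·0.3594 − 141·0.9876·0.3192 = 47.8002 − 44.4491 = 3.3511

$3.35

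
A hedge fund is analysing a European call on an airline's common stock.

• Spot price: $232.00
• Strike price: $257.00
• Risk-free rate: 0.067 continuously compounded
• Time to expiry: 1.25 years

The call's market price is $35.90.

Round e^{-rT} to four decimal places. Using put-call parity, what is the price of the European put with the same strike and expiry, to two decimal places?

e^(−rT) = e^(−0.067·1.25) = 0.9197
Put-call parity: C − P = S − K·e^(−rT) = 232 − 257·0.9197 = 232 − 236.3629 = -4.3629
P = C − (C − P) = 35.90 − (-4.3629) = 40.2629

$40.26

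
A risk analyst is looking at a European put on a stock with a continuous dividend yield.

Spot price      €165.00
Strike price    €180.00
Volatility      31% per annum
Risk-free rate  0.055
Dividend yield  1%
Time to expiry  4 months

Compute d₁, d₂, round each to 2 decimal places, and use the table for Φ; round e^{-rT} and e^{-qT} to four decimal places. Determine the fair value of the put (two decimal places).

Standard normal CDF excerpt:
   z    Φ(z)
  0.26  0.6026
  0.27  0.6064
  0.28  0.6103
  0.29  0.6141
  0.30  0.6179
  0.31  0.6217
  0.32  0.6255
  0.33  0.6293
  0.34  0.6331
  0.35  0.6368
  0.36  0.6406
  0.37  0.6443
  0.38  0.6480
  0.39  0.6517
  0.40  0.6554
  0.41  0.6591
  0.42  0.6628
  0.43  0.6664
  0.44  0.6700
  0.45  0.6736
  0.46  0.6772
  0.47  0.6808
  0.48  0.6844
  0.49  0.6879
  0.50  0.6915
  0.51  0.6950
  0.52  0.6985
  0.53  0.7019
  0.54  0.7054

T = 0.3333;  σ√T = 0.1790
d₁ = [ln(165/180) + (0.055 − 0.01 + 0.31²/2)·0.3333] / 0.1790 = [-0.0870 + 0.0310] / 0.1790 = -0.3129 ⇒ -0.31
d₂ = d₁ − σ√T = -0.3129 − 0.1790 = -0.4918 ⇒ -0.49
e^(−qT) = e^(−0.01·0.3333) = 0.9967;  e^(−rT) = e^(−0.055·0.3333) = 0.9818
P = 180·0.9818·N(0.49) − 165·0.9967·N(0.31) = 180·0.9818·0.6879 − 165·0.9967·0.6217 = 121.5684 − 102.2420 = 19.3265

€19.33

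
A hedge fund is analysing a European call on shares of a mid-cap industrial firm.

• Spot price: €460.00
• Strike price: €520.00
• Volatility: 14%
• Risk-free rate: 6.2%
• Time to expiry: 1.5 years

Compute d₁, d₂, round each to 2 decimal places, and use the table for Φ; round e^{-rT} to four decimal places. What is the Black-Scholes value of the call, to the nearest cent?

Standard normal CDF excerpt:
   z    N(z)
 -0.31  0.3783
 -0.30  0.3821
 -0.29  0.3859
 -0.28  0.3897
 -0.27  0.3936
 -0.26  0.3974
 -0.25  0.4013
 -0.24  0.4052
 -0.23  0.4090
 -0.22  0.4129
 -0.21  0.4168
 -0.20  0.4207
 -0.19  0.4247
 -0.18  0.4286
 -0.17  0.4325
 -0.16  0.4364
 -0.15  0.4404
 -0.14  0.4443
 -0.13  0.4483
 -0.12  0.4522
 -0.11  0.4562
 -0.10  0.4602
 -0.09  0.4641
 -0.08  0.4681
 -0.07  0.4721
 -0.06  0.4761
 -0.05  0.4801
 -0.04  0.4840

σ√T = 0.14 × 1.2247 = 0.1715
d₁ = [ln(460/520) + (0.062 + ½·0.14²)·1.5] / (σ√T) = (-0.1226 + 0.1077) / 0.1715 = -0.0869 → -0.09
d₂ = -0.0869 − 0.1715 = -0.2584 → -0.26
e^(−rT) = e^(−0.062·1.5) = 0.9112
C = 460·N(-0.09) − 520·0.9112·N(-0.26) = 460·0.4641 − 520·0.9112·0.3974 = 213.4860 − 188.2977 = 25.1883

€25.19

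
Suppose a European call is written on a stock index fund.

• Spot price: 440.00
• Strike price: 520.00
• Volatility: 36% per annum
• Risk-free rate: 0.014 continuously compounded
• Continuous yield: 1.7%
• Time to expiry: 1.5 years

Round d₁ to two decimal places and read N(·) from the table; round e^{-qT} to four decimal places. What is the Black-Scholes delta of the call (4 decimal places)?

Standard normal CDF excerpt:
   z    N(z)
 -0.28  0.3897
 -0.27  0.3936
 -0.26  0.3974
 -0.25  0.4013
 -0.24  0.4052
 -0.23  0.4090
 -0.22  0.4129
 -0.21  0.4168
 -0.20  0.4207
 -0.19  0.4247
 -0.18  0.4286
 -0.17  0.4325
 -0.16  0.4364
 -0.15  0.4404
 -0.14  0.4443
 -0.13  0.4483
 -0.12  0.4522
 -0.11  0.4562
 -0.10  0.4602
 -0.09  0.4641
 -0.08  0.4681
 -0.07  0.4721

0.4216

σ√T = 0.36·√1.5 = 0.4409
d₁ = [ln(440/520) + (0.014 − 0.017 + ½·0.36²)·1.5] / (σ√T) = (-0.1671 + 0.0927) / 0.4409 = -0.1686 which rounds to -0.17
N(d₁) = N(-0.17) = 0.4325
Δ_call = exp(−qT)·N(d₁) = 0.9748·0.4325 = 0.4216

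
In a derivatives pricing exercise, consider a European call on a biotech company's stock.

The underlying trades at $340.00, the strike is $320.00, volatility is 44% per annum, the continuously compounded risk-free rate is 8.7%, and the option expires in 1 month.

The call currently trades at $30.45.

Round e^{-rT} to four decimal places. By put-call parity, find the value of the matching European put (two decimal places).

$8.15

exp(−rT) = exp(−0.087·0.08333) = 0.9928
Put-call parity: C − P = S − K·e^(−rT) = 340 − 320·0.9928 = 340 − 317.6960 = 22.3040
P = C − (C − P) = 30.45 − (22.3040) = 8.1460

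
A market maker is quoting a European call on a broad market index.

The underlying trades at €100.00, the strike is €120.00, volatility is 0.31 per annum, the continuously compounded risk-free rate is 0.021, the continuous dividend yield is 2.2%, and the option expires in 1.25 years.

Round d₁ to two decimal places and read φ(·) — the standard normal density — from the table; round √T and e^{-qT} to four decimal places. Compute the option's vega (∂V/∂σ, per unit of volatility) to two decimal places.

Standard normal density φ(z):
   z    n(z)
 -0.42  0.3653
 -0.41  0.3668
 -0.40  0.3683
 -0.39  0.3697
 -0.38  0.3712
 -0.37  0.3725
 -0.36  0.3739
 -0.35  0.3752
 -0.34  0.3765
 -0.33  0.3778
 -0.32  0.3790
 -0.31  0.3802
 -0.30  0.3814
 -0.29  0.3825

40.67

σ√T = 0.31 × 1.1180 = 0.3466
d₁ = [ln(100/120) + (0.021 − 0.022 + 0.31²/2)·1.25] / 0.3466 = [-0.1823 + 0.0588] / 0.3466 = -0.3564 which rounds to -0.36
√T = √1.25 = 1.1180
φ(d₁) = φ(-0.36) = 0.3739
e^(−qT) = e^(−0.022·1.25) = 0.9729
vega = S·e^(−qT)·φ(d₁)·√T = 100·0.9729·0.3739·1.1180 = 40.6692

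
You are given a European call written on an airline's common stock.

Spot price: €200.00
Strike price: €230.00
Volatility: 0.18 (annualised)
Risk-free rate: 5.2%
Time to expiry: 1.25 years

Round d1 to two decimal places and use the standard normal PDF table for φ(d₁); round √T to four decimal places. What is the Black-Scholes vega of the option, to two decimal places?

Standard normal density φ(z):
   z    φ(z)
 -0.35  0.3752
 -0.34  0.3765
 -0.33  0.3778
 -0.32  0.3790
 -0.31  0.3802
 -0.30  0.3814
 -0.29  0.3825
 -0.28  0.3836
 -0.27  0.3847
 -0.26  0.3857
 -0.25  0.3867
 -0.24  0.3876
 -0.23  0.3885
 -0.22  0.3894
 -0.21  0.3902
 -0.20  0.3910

σ√T = 0.18·√1.25 = 0.2012
d₁ = [ln(200/230) + (0.052 + 0.18²/2)·1.25] / 0.2012 = [-0.1398 + 0.0852] / 0.2012 = -0.2709 which rounds to -0.27
√T = √1.25 = 1.1180
φ(d₁) = φ(-0.27) = 0.3847
vega = S·φ(d₁)·√T = 200·0.3847·1.1180 = 86.0189

86.02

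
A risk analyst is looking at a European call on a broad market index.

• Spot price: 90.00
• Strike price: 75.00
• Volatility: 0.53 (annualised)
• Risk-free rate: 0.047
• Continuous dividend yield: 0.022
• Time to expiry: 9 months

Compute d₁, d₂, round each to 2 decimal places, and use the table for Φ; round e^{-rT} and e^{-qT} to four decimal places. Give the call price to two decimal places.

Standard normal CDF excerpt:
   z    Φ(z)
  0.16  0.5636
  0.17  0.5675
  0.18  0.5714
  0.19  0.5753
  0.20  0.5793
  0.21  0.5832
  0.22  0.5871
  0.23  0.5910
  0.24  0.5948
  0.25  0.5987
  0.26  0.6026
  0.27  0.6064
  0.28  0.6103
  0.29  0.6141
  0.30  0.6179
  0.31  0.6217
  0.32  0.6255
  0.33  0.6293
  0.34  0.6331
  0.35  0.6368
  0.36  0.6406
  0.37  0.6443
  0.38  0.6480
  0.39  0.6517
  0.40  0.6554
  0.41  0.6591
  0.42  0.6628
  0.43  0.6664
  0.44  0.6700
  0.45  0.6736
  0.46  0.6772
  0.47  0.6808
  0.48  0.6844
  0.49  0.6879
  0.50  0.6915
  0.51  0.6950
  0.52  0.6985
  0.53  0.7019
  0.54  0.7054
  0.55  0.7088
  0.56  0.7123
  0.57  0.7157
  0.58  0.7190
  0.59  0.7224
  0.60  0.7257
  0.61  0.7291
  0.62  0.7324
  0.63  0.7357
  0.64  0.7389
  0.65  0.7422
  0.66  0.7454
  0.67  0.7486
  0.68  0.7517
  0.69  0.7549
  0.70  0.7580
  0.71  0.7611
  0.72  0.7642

24.04

σ√T = 0.53·√0.75 = 0.4590
ln(S/K) + (r − q + σ²/2)T = ln(90/75) + (0.047 − 0.022 + 0.53²/2)·0.75 = 0.1823 + 0.1241 = 0.3064
d₁ = 0.3064 / 0.4590 = 0.6676 → 0.67
d₂ = d₁ − σ√T = 0.6676 − 0.4590 = 0.2086 → 0.21
e^(−qT) = e^(−0.022·0.75) = 0.9836;  e^(−rT) = e^(−0.047·0.75) = 0.9654
N(d₁) = N(0.67) = 0.7486;  N(d₂) = N(0.21) = 0.5832
C = 90·0.9836·0.7486 − 75·0.9654·0.5832 = 66.2691 − 42.2266 = 24.0425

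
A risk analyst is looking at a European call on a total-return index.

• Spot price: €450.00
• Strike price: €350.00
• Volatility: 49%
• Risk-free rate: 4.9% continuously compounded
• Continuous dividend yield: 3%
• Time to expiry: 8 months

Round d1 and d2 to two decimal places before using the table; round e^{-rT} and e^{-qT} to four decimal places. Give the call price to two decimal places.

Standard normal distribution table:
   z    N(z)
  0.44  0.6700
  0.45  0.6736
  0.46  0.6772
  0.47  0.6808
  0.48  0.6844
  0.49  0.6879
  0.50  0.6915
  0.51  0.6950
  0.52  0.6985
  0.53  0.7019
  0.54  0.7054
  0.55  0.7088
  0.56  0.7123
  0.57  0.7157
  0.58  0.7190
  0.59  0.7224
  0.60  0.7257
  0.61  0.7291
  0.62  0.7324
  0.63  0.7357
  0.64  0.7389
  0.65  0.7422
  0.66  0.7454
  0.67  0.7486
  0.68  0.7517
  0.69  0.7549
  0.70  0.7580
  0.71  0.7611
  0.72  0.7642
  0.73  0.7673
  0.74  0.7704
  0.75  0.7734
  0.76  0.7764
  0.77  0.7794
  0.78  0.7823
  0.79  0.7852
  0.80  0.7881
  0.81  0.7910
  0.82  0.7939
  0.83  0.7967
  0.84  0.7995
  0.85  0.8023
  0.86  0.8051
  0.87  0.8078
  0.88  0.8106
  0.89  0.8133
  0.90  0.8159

€125.71

σ√T = 0.49·√0.6667 = 0.4001
d₁ = [ln(450/350) + (0.049 − 0.03 + 0.49²/2)·0.6667] / 0.4001 = [0.2513 + 0.0927] / 0.4001 = 0.8599 which rounds to 0.86
d₂ = d₁ − σ√T = 0.8599 − 0.4001 = 0.4598 which rounds to 0.46
exp(−qT) = exp(−0.03·0.6667) = 0.9802;  exp(−rT) = exp(−0.049·0.6667) = 0.9679
N(d₁) = N(0.86) = 0.8051;  N(d₂) = N(0.46) = 0.6772
C = 450·0.9802·0.8051 − 350·0.9679·0.6772 = 355.1216 − 229.4117 = 125.7099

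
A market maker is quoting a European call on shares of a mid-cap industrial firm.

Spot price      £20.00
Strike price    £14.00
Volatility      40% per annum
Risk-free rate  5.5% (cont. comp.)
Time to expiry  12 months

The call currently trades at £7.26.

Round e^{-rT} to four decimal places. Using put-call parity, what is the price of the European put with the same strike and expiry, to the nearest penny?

exp(−rT) = exp(−0.055·1) = 0.9465
Put-call parity: C − P = S − K·e^(−rT) = 20 − 14·0.9465 = 20 − 13.2510 = 6.7490
P = C − (C − P) = 7.26 − (6.7490) = 0.5110

£0.51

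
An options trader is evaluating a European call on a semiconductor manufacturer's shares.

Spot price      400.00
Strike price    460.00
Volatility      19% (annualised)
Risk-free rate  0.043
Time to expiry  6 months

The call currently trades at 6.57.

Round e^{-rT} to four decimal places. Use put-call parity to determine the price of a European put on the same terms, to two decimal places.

56.77

exp(−rT) = exp(−0.043·0.5) = 0.9787
Put-call parity: C − P = S − K·e^(−rT) = 400 − 460·0.9787 = 400 − 450.2020 = -50.2020
P = C − (C − P) = 6.57 − (-50.2020) = 56.7720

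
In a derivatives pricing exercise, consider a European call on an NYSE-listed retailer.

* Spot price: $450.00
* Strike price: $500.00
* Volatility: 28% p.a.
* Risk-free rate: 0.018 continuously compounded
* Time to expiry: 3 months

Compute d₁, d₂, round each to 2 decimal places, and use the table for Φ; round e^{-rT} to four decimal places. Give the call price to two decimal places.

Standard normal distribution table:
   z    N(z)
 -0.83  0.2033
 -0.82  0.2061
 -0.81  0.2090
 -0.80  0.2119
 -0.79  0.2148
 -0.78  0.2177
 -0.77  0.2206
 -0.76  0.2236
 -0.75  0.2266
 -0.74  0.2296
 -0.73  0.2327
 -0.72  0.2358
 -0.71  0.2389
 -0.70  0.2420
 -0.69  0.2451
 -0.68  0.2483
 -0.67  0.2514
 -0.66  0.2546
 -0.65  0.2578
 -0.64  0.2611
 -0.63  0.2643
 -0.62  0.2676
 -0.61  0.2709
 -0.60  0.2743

$9.09

σ√T = 0.28·√0.25 = 0.1400
d₁ = [ln(450/500) + (0.018 + 0.28²/2)·0.25] / 0.1400 = [-0.1054 + 0.0143] / 0.1400 = -0.6504 → -0.65
d₂ = d₁ − σ√T = -0.6504 − 0.1400 = -0.7904 → -0.79
e^(−rT) = e^(−0.018·0.25) = 0.9955
N(d₁) = N(-0.65) = 0.2578;  N(d₂) = N(-0.79) = 0.2148
C = 450·0.2578 − 500·0.9955·0.2148 = 116.0100 − 106.9167 = 9.0933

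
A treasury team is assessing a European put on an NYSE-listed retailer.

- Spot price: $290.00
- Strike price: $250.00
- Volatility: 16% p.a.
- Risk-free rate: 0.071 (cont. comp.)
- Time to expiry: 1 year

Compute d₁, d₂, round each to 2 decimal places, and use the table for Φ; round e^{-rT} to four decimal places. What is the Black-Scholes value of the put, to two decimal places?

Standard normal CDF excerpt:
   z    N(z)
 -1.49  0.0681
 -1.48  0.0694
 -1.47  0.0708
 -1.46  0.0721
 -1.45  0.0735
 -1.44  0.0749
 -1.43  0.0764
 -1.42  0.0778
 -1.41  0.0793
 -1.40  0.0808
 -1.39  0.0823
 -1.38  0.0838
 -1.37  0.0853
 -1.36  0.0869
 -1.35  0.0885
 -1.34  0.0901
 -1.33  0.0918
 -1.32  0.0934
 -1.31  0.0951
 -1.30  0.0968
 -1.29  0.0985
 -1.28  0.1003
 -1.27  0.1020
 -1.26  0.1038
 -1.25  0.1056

σ√T = 0.16 × 1.0000 = 0.1600
d₁ = [ln(290/250) + (0.071 + ½·0.16²)·1] / (σ√T) = (0.1484 + 0.0838) / 0.1600 = 1.4514 ≈ 1.45
d₂ = 1.4514 − 0.1600 = 1.2914 ≈ 1.29
e^(−rT) = e^(−0.071·1) = 0.9315
N(−d₂) = N(-1.29) = 0.0985;  N(−d₁) = N(-1.45) = 0.0735
P = 250·0.9315·0.0985 − 290·0.0735 = 22.9382 − 21.3150 = 1.6232

$1.62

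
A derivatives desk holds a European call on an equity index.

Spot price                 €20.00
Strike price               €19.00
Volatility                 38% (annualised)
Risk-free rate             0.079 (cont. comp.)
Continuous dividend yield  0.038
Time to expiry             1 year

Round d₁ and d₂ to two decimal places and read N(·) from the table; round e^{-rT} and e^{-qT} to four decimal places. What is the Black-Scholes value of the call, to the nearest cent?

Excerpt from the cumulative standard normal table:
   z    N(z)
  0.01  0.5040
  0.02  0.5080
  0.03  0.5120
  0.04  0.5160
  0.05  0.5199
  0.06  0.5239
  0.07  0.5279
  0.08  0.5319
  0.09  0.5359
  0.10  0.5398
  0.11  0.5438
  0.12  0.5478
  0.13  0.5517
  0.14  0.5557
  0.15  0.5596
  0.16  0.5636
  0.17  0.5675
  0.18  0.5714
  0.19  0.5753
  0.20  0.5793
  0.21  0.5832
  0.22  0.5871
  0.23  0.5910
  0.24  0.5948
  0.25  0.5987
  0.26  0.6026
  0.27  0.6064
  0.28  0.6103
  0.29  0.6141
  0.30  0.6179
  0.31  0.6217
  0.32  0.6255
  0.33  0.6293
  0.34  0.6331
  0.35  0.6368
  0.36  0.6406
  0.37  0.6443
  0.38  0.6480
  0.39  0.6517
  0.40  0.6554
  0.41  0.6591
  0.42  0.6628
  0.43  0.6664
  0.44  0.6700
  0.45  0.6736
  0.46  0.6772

σ√T = 0.38·√1 = 0.3800
d₁ = [ln(20/19) + (0.079 − 0.038 + ½·0.38²)·1] / (σ√T) = (0.0513 + 0.1132) / 0.3800 = 0.4329 → 0.43
d₂ = 0.4329 − 0.3800 = 0.0529 → 0.05
e^(−qT) = e^(−0.038·1) = 0.9627;  e^(−rT) = e^(−0.079·1) = 0.9240
N(d₁) = N(0.43) = 0.6664;  N(d₂) = N(0.05) = 0.5199
C = 20·0.9627·0.6664 − 19·0.9240·0.5199 = 12.8309 − 9.1274 = 3.7035

€3.70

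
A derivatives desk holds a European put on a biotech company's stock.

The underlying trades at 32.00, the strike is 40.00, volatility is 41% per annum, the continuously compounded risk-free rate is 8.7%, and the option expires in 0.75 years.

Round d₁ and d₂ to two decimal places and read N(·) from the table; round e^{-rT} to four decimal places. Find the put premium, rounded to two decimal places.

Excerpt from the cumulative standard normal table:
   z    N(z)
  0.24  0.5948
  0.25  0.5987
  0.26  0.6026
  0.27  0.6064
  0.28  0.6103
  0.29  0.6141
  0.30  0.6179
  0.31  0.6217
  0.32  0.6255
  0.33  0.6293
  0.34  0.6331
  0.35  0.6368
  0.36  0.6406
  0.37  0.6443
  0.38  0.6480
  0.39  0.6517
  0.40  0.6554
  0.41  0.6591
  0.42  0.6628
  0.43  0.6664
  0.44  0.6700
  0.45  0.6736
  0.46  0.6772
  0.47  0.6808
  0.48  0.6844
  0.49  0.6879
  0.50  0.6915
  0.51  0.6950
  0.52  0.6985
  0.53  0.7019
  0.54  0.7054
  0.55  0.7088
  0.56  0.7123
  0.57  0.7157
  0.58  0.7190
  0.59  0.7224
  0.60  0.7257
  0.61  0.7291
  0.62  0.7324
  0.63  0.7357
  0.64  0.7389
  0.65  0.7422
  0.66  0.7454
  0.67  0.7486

8.04

σ√T = 0.41·√0.75 = 0.3551
d₁ = [ln(32/40) + (0.087 + 0.41²/2)·0.75] / 0.3551 = [-0.2231 + 0.1283] / 0.3551 = -0.2671 ⇒ -0.27
d₂ = d₁ − σ√T = -0.2671 − 0.3551 = -0.6222 ⇒ -0.62
e^(−rT) = e^(−0.087·0.75) = 0.9368
P = 40·0.9368·N(0.62) − 32·N(0.27) = 40·0.9368·0.7324 − 32·0.6064 = 27.4445 − 19.4048 = 8.0397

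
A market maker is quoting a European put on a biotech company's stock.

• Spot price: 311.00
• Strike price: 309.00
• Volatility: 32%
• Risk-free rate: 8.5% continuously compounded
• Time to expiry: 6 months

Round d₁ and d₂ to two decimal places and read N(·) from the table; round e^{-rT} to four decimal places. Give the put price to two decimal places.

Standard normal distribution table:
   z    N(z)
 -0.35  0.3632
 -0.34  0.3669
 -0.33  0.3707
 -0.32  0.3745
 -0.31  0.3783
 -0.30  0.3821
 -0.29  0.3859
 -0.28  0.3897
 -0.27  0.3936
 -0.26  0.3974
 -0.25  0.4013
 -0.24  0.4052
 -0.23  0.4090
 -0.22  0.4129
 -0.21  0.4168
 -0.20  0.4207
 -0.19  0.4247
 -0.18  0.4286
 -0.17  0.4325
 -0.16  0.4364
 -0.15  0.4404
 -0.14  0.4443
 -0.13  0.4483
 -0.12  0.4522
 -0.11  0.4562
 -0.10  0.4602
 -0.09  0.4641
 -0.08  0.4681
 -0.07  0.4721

T = 0.5;  σ√T = 0.2263
d₁ = [ln(311/309) + (0.085 + 0.32²/2)·0.5] / 0.2263 = [0.0065 + 0.0681] / 0.2263 = 0.3295 which rounds to 0.33
d₂ = d₁ − σ√T = 0.3295 − 0.2263 = 0.1032 which rounds to 0.10
e^(−rT) = e^(−0.085·0.5) = 0.9584
P = 309·0.9584·N(-0.10) − 311·N(-0.33) = 309·0.9584·0.4602 − 311·0.3707 = 136.2862 − 115.2877 = 20.9985

21.00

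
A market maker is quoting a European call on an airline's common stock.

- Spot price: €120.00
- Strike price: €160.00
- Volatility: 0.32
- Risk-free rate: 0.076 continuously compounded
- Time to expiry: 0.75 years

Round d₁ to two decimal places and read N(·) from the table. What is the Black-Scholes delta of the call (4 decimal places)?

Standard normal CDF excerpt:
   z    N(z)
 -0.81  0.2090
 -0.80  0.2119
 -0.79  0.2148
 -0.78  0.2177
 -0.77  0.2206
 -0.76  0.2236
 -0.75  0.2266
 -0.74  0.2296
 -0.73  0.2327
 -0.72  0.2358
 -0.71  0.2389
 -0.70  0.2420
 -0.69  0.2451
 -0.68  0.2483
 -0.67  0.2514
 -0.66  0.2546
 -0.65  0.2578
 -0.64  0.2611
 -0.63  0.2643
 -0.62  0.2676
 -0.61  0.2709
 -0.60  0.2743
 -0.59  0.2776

0.2451

T = 0.75;  σ√T = 0.2771
ln(S/K) + (r + σ²/2)T = ln(120/160) + (0.076 + 0.32²/2)·0.75 = -0.2877 + 0.0954 = -0.1923
d₁ = -0.1923 / 0.2771 = -0.6938 which rounds to -0.69
N(d₁) = N(-0.69) = 0.2451
Δ_call = N(d₁) = 0.2451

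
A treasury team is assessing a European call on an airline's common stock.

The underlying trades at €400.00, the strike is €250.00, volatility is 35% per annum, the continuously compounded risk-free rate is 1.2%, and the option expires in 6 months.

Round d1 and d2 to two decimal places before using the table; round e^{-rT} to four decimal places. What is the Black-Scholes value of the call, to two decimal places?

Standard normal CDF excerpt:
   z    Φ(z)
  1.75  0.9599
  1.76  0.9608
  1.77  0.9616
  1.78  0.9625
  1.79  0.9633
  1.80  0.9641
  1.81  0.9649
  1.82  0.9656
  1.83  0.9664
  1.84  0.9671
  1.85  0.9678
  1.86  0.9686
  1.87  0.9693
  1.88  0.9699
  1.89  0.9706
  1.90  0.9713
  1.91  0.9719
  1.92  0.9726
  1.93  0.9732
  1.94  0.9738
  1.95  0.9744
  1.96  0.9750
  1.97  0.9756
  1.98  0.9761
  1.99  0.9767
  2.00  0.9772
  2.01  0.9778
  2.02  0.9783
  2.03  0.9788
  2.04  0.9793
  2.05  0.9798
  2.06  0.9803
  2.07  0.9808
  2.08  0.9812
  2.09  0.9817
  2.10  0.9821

€152.34

σ√T = 0.35 × 0.7071 = 0.2475
ln(S/K) + (r + σ²/2)T = ln(400/250) + (0.012 + 0.35²/2)·0.5 = 0.4700 + 0.0366 = 0.5066
d₁ = 0.5066 / 0.2475 = 2.0471 → 2.05
d₂ = d₁ − σ√T = 2.0471 − 0.2475 = 1.7996 → 1.80
exp(−rT) = exp(−0.012·0.5) = 0.9940
N(d₁) = N(2.05) = 0.9798;  N(d₂) = N(1.80) = 0.9641
C = 400·0.9798 − 250·0.9940·0.9641 = 391.9200 − 239.5788 = 152.3412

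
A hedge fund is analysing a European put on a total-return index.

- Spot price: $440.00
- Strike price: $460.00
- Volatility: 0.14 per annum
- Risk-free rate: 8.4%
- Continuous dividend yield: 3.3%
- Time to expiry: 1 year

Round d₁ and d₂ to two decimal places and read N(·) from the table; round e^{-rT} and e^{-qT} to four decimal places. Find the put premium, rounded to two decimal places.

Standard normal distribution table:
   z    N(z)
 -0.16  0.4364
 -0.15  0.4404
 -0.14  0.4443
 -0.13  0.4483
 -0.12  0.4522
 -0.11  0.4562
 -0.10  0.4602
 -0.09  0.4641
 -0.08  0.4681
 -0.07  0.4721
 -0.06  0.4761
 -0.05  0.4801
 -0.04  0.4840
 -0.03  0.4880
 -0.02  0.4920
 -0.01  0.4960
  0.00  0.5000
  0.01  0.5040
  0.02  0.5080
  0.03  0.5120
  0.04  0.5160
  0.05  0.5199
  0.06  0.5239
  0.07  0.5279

$22.34

σ√T = 0.14 × 1.0000 = 0.1400
d₁ = [ln(440/460) + (0.084 − 0.033 + 0.14²/2)·1] / 0.1400 = [-0.0445 + 0.0608] / 0.1400 = 0.1168 ≈ 0.12
d₂ = d₁ − σ√T = 0.1168 − 0.1400 = -0.0232 ≈ -0.02
e^(−qT) = e^(−0.033·1) = 0.9675;  e^(−rT) = e^(−0.084·1) = 0.9194
N(−d₂) = N(0.02) = 0.5080;  N(−d₁) = N(-0.12) = 0.4522
P = 460·0.9194·0.5080 − 440·0.9675·0.4522 = 214.8454 − 192.5015 = 22.3439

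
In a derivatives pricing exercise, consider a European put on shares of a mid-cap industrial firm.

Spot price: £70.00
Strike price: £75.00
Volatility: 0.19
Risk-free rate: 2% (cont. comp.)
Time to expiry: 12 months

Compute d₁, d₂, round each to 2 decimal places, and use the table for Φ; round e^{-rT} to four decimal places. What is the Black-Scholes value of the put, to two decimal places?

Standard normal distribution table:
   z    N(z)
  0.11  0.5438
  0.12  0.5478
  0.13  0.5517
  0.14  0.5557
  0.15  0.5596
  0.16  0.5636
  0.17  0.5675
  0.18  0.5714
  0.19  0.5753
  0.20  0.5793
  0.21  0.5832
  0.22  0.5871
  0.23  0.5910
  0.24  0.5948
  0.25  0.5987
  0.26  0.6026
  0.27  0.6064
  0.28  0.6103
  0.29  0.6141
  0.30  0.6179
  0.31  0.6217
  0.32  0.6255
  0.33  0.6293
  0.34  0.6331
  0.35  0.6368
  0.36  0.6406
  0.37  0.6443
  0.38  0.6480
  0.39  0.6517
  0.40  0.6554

£7.36

σ√T = 0.19 × 1.0000 = 0.1900
d₁ = [ln(70/75) + (0.02 + 0.19²/2)·1] / 0.1900 = [-0.0690 + 0.0381] / 0.1900 = -0.1629 ≈ -0.16
d₂ = d₁ − σ√T = -0.1629 − 0.1900 = -0.3529 ≈ -0.35
e^(−rT) = e^(−0.02·1) = 0.9802
N(−d₂) = N(0.35) = 0.6368;  N(−d₁) = N(0.16) = 0.5636
P = 75·0.9802·0.6368 − 70·0.5636 = 46.8144 − 39.4520 = 7.3624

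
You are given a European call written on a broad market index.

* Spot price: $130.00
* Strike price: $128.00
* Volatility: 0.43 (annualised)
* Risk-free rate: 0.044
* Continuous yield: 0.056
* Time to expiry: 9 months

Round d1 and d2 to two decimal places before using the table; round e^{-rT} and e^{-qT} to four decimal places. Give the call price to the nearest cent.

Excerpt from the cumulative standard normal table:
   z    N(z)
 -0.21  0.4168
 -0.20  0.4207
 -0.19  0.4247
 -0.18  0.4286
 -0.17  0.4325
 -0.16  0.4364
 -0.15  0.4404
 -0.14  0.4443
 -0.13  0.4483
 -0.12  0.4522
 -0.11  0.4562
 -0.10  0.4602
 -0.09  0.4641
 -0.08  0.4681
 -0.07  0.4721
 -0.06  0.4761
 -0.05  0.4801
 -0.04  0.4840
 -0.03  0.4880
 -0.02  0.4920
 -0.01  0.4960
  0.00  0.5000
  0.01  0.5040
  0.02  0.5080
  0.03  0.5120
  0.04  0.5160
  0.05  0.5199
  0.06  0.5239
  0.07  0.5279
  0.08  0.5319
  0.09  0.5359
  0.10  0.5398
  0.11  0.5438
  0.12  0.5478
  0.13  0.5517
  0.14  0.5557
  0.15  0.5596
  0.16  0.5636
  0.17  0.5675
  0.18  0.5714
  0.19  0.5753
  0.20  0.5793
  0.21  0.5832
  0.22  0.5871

$18.65

σ√T = 0.43·√0.75 = 0.3724
d₁ = [ln(130/128) + (0.044 − 0.056 + 0.43²/2)·0.75] / 0.3724 = [0.0155 + 0.0603] / 0.3724 = 0.2037 → 0.20
d₂ = d₁ − σ√T = 0.2037 − 0.3724 = -0.1687 → -0.17
exp(−qT) = exp(−0.056·0.75) = 0.9589;  exp(−rT) = exp(−0.044·0.75) = 0.9675
C = 130·0.9589·N(0.20) − 128·0.9675·N(-0.17) = 130·0.9589·0.5793 − 128·0.9675·0.4325 = 72.2138 − 53.5608 = 18.6530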